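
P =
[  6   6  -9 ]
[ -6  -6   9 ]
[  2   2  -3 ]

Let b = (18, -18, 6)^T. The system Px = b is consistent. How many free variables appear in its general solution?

2

Row reduce the augmented matrix [P | b].
R2 ← R2 + R1: [0, 0, 0, 0]
R3 ← R3 − (1/3)·R1: [0, 0, 0, 0]
The echelon form has 1 nonzero rows, and every pivot lies in the first 3 columns, so rank(P) = rank([P|b]) = 1.
The system is consistent.
Free variables = (unknowns) − (rank) = 3 − 1 = 2.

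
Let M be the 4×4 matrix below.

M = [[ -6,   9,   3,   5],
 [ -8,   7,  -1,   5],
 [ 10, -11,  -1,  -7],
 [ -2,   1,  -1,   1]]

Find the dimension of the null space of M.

Row reduce to echelon form.
R2 ← R2 − (4/3)·R1: [0, -5, -5, -5/3]
R3 ← R3 + (5/3)·R1: [0, 4, 4, 4/3]
R4 ← R4 − (1/3)·R1: [0, -2, -2, -2/3]
R3 ← R3 + (4/5)·R2: [0, 0, 0, 0]
R4 ← R4 − (2/5)·R2: [0, 0, 0, 0]
2 nonzero rows, so rank(M) = 2.
M has 4 columns; by rank–nullity, nullity = 4 − 2 = 2.

2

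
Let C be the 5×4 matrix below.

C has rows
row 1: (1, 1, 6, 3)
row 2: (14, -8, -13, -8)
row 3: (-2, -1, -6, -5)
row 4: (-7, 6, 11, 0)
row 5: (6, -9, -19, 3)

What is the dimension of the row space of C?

Row reduce to echelon form.
R2 ← R2 − (14)·R1: [0, -22, -97, -50]
R3 ← R3 + (2)·R1: [0, 1, 6, 1]
R4 ← R4 + (7)·R1: [0, 13, 53, 21]
R5 ← R5 − (6)·R1: [0, -15, -55, -15]
R3 ← R3 + (1/22)·R2: [0, 0, 35/22, -14/11]
R4 ← R4 + (13/22)·R2: [0, 0, -95/22, -94/11]
R5 ← R5 − (15/22)·R2: [0, 0, 245/22, 210/11]
R4 ← R4 + (19/7)·R3: [0, 0, 0, -12]
R5 ← R5 − (7)·R3: [0, 0, 0, 28]
R5 ← R5 + (7/3)·R4: [0, 0, 0, 0]
Echelon form has 4 nonzero rows, so rank(C) = 4.
The row space has dimension equal to the rank: 4.

4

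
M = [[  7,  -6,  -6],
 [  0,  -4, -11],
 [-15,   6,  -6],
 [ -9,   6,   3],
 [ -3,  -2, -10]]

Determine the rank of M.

Row reduce to echelon form.
R3 ← R3 + (15/7)·R1: [0, -48/7, -132/7]
R4 ← R4 + (9/7)·R1: [0, -12/7, -33/7]
R5 ← R5 + (3/7)·R1: [0, -32/7, -88/7]
R3 ← R3 − (12/7)·R2: [0, 0, 0]
R4 ← R4 − (3/7)·R2: [0, 0, 0]
R5 ← R5 − (8/7)·R2: [0, 0, 0]
Echelon form has 2 nonzero rows, so rank(M) = 2.

2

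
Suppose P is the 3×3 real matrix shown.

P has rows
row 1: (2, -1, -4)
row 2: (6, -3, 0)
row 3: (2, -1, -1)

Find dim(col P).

Row reduce to echelon form.
R2 ← R2 − (3)·R1: [0, 0, 12]
R3 ← R3 − R1: [0, 0, 3]
R3 ← R3 − (1/4)·R2: [0, 0, 0]
Echelon form has 2 nonzero rows, so rank(P) = 2.
The column space has dimension equal to the rank: 2.

2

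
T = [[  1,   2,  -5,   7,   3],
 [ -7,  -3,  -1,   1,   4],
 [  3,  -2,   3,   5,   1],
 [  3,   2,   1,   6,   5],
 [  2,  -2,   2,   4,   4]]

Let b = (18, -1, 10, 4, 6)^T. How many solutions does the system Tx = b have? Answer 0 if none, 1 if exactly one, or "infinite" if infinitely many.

1

Row reduce the augmented matrix [T | b].
R2 ← R2 + (7)·R1: [0, 11, -36, 50, 25, 125]
R3 ← R3 − (3)·R1: [0, -8, 18, -16, -8, -44]
R4 ← R4 − (3)·R1: [0, -4, 16, -15, -4, -50]
R5 ← R5 − (2)·R1: [0, -6, 12, -10, -2, -30]
R3 ← R3 + (8/11)·R2: [0, 0, -90/11, 224/11, 112/11, 516/11]
R4 ← R4 + (4/11)·R2: [0, 0, 32/11, 35/11, 56/11, -50/11]
R5 ← R5 + (6/11)·R2: [0, 0, -84/11, 190/11, 128/11, 420/11]
R4 ← R4 + (16/45)·R3: [0, 0, 0, 469/45, 392/45, 182/15]
R5 ← R5 − (14/15)·R3: [0, 0, 0, -26/15, 32/15, -28/5]
R5 ← R5 + (78/469)·R4: [0, 0, 0, 0, 240/67, -240/67]
The echelon form has 5 nonzero rows, and every pivot lies in the first 5 columns, so rank(T) = rank([T|b]) = 5.
The system is consistent.
rank = 5 = number of unknowns, so the solution is unique.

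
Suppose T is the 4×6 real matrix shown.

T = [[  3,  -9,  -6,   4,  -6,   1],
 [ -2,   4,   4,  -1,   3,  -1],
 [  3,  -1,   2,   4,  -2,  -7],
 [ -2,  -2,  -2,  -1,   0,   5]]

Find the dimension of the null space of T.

3

Row reduce to echelon form.
R2 ← R2 + (2/3)·R1: [0, -2, 0, 5/3, -1, -1/3]
R3 ← R3 − R1: [0, 8, 8, 0, 4, -8]
R4 ← R4 + (2/3)·R1: [0, -8, -6, 5/3, -4, 17/3]
R3 ← R3 + (4)·R2: [0, 0, 8, 20/3, 0, -28/3]
R4 ← R4 − (4)·R2: [0, 0, -6, -5, 0, 7]
R4 ← R4 + (3/4)·R3: [0, 0, 0, 0, 0, 0]
3 nonzero rows, so rank(T) = 3.
T has 6 columns; by rank–nullity, nullity = 6 − 3 = 3.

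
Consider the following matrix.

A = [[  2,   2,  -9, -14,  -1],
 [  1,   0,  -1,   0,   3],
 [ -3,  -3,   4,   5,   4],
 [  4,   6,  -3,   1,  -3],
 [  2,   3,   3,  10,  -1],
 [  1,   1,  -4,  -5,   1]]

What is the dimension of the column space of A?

Row reduce to echelon form.
R2 ← R2 − (1/2)·R1: [0, -1, 7/2, 7, 7/2]
R3 ← R3 + (3/2)·R1: [0, 0, -19/2, -16, 5/2]
R4 ← R4 − (2)·R1: [0, 2, 15, 29, -1]
R5 ← R5 − R1: [0, 1, 12, 24, 0]
R6 ← R6 − (1/2)·R1: [0, 0, 1/2, 2, 3/2]
R4 ← R4 + (2)·R2: [0, 0, 22, 43, 6]
R5 ← R5 + R2: [0, 0, 31/2, 31, 7/2]
R4 ← R4 + (44/19)·R3: [0, 0, 0, 113/19, 224/19]
R5 ← R5 + (31/19)·R3: [0, 0, 0, 93/19, 144/19]
R6 ← R6 + (1/19)·R3: [0, 0, 0, 22/19, 31/19]
R5 ← R5 − (93/113)·R4: [0, 0, 0, 0, -240/113]
R6 ← R6 − (22/113)·R4: [0, 0, 0, 0, -75/113]
R6 ← R6 − (5/16)·R5: [0, 0, 0, 0, 0]
Echelon form has 5 nonzero rows, so rank(A) = 5.
The column space has dimension equal to the rank: 5.

5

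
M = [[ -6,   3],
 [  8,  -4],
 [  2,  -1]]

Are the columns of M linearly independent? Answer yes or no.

no

Row reduce M to echelon form.
R2 ← R2 + (4/3)·R1: [0, 0]
R3 ← R3 + (1/3)·R1: [0, 0]
1 pivot among 2 columns.
Only 1 < 2 pivot columns, so the columns are linearly dependent.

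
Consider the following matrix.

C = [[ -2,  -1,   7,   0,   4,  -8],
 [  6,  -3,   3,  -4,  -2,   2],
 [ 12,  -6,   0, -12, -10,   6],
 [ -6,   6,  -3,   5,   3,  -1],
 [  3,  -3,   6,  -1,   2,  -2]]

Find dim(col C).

Row reduce to echelon form.
R2 ← R2 + (3)·R1: [0, -6, 24, -4, 10, -22]
R3 ← R3 + (6)·R1: [0, -12, 42, -12, 14, -42]
R4 ← R4 − (3)·R1: [0, 9, -24, 5, -9, 23]
R5 ← R5 + (3/2)·R1: [0, -9/2, 33/2, -1, 8, -14]
R3 ← R3 − (2)·R2: [0, 0, -6, -4, -6, 2]
R4 ← R4 + (3/2)·R2: [0, 0, 12, -1, 6, -10]
R5 ← R5 − (3/4)·R2: [0, 0, -3/2, 2, 1/2, 5/2]
R4 ← R4 + (2)·R3: [0, 0, 0, -9, -6, -6]
R5 ← R5 − (1/4)·R3: [0, 0, 0, 3, 2, 2]
R5 ← R5 + (1/3)·R4: [0, 0, 0, 0, 0, 0]
Echelon form has 4 nonzero rows, so rank(C) = 4.
The column space has dimension equal to the rank: 4.

4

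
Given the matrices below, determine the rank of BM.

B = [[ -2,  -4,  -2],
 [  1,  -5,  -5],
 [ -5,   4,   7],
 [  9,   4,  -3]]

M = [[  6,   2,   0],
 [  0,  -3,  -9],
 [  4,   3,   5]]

2

First compute BM:
[[-20,   2,  26],
 [-14,   2,  20],
 [ -2,  -1,  -1],
 [ 42,  -3, -51]]
Now row reduce the product.
R2 ← R2 − (7/10)·R1: [0, 3/5, 9/5]
R3 ← R3 − (1/10)·R1: [0, -6/5, -18/5]
R4 ← R4 + (21/10)·R1: [0, 6/5, 18/5]
R3 ← R3 + (2)·R2: [0, 0, 0]
R4 ← R4 − (2)·R2: [0, 0, 0]
2 nonzero rows, so rank(BM) = 2.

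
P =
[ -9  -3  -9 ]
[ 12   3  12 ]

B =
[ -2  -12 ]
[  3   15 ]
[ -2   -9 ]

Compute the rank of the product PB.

2

First compute PB:
[[ 27, 144],
 [-39, -207]]
Now row reduce the product.
R2 ← R2 + (13/9)·R1: [0, 1]
2 nonzero rows, so rank(PB) = 2.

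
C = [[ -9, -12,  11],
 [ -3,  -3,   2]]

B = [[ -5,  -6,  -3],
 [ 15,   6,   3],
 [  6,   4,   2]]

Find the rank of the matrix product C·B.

First compute CB:
[[-69,  26,  13],
 [-18,   8,   4]]
Now row reduce the product.
R2 ← R2 − (6/23)·R1: [0, 28/23, 14/23]
2 nonzero rows, so rank(CB) = 2.

2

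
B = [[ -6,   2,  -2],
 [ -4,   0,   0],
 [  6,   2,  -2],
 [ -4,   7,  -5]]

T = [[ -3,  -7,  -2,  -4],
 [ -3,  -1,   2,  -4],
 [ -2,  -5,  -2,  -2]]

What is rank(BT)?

First compute BT:
[[ 16,  50,  20,  20],
 [ 12,  28,   8,  16],
 [-20, -34,  -4, -28],
 [  1,  46,  32,  -2]]
Now row reduce the product.
R2 ← R2 − (3/4)·R1: [0, -19/2, -7, 1]
R3 ← R3 + (5/4)·R1: [0, 57/2, 21, -3]
R4 ← R4 − (1/16)·R1: [0, 343/8, 123/4, -13/4]
R3 ← R3 + (3)·R2: [0, 0, 0, 0]
R4 ← R4 + (343/76)·R2: [0, 0, -16/19, 24/19]
Swap R3 ↔ R4
3 nonzero rows, so rank(BT) = 3.

3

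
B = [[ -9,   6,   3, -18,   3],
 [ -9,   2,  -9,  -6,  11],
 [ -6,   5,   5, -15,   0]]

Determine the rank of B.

2

Row reduce to echelon form.
R2 ← R2 − R1: [0, -4, -12, 12, 8]
R3 ← R3 − (2/3)·R1: [0, 1, 3, -3, -2]
R3 ← R3 + (1/4)·R2: [0, 0, 0, 0, 0]
Echelon form has 2 nonzero rows, so rank(B) = 2.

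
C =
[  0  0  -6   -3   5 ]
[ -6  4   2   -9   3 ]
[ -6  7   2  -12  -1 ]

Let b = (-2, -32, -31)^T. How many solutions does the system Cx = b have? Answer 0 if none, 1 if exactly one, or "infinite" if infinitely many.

Row reduce the augmented matrix [C | b].
Swap R1 ↔ R2
R3 ← R3 − R1: [0, 3, 0, -3, -4, 1]
Swap R2 ↔ R3
The echelon form has 3 nonzero rows, and every pivot lies in the first 5 columns, so rank(C) = rank([C|b]) = 3.
The system is consistent.
rank = 3 < 5 unknowns, so there are infinitely many solutions.

infinite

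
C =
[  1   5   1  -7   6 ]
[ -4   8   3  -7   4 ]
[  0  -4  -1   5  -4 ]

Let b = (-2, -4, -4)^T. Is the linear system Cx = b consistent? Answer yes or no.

no

Row reduce the augmented matrix [C | b].
R2 ← R2 + (4)·R1: [0, 28, 7, -35, 28, -12]
R3 ← R3 + (1/7)·R2: [0, 0, 0, 0, 0, -40/7]
The echelon form has 3 nonzero rows; the last pivot sits in the augmented column, so rank(C) = 2 but rank([C|b]) = 3.
Since the ranks differ, the system is inconsistent.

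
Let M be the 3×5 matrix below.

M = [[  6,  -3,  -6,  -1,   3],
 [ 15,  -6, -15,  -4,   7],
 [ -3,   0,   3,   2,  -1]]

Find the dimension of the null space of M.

Row reduce to echelon form.
R2 ← R2 − (5/2)·R1: [0, 3/2, 0, -3/2, -1/2]
R3 ← R3 + (1/2)·R1: [0, -3/2, 0, 3/2, 1/2]
R3 ← R3 + R2: [0, 0, 0, 0, 0]
2 nonzero rows, so rank(M) = 2.
M has 5 columns; by rank–nullity, nullity = 5 − 2 = 3.

3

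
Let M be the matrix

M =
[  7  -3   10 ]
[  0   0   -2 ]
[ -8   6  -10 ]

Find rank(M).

3

Row reduce to echelon form.
R3 ← R3 + (8/7)·R1: [0, 18/7, 10/7]
Swap R2 ↔ R3
Echelon form has 3 nonzero rows, so rank(M) = 3.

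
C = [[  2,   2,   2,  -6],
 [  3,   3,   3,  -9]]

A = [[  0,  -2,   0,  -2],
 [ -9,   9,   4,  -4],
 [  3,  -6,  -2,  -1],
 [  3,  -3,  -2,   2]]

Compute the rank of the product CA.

1

First compute CA:
[[-30,  20,  16, -26],
 [-45,  30,  24, -39]]
Now row reduce the product.
R2 ← R2 − (3/2)·R1: [0, 0, 0, 0]
1 nonzero row, so rank(CA) = 1.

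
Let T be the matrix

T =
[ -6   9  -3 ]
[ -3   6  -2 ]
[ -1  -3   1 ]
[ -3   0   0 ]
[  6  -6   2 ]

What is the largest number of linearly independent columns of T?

2

Row reduce to echelon form.
R2 ← R2 − (1/2)·R1: [0, 3/2, -1/2]
R3 ← R3 − (1/6)·R1: [0, -9/2, 3/2]
R4 ← R4 − (1/2)·R1: [0, -9/2, 3/2]
R5 ← R5 + R1: [0, 3, -1]
R3 ← R3 + (3)·R2: [0, 0, 0]
R4 ← R4 + (3)·R2: [0, 0, 0]
R5 ← R5 − (2)·R2: [0, 0, 0]
Echelon form has 2 nonzero rows, so rank(T) = 2.
The rank gives the maximum number of linearly independent columns: 2.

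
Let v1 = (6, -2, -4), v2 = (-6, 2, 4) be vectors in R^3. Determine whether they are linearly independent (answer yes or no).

Form the matrix with these vectors as rows and row reduce.
R2 ← R2 + R1: [0, 0, 0]
1 nonzero row, so the 2 vectors span a space of dimension 1.
Since 1 < 2, the vectors are linearly dependent.

no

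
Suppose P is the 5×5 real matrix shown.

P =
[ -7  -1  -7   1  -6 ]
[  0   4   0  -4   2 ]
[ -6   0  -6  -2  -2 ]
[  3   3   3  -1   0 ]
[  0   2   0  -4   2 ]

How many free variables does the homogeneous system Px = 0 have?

1

Row reduce to echelon form.
R3 ← R3 − (6/7)·R1: [0, 6/7, 0, -20/7, 22/7]
R4 ← R4 + (3/7)·R1: [0, 18/7, 0, -4/7, -18/7]
R3 ← R3 − (3/14)·R2: [0, 0, 0, -2, 19/7]
R4 ← R4 − (9/14)·R2: [0, 0, 0, 2, -27/7]
R5 ← R5 − (1/2)·R2: [0, 0, 0, -2, 1]
R4 ← R4 + R3: [0, 0, 0, 0, -8/7]
R5 ← R5 − R3: [0, 0, 0, 0, -12/7]
R5 ← R5 − (3/2)·R4: [0, 0, 0, 0, 0]
4 nonzero rows, so rank(P) = 4.
P has 5 columns; by rank–nullity, nullity = 5 − 4 = 1.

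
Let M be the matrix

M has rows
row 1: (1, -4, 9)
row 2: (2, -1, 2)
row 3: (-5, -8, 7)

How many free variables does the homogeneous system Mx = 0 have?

0

Row reduce to echelon form.
R2 ← R2 − (2)·R1: [0, 7, -16]
R3 ← R3 + (5)·R1: [0, -28, 52]
R3 ← R3 + (4)·R2: [0, 0, -12]
3 nonzero rows, so rank(M) = 3.
M has 3 columns; by rank–nullity, nullity = 3 − 3 = 0.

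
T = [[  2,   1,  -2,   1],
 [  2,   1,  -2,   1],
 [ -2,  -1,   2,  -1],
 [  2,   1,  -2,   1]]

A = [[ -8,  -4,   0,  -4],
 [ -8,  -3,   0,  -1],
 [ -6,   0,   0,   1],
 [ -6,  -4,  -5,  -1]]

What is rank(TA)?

First compute TA:
[[-18, -15,  -5, -12],
 [-18, -15,  -5, -12],
 [ 18,  15,   5,  12],
 [-18, -15,  -5, -12]]
Now row reduce the product.
R2 ← R2 − R1: [0, 0, 0, 0]
R3 ← R3 + R1: [0, 0, 0, 0]
R4 ← R4 − R1: [0, 0, 0, 0]
1 nonzero row, so rank(TA) = 1.

1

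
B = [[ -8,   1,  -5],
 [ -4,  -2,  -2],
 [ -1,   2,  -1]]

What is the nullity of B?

Row reduce to echelon form.
R2 ← R2 − (1/2)·R1: [0, -5/2, 1/2]
R3 ← R3 − (1/8)·R1: [0, 15/8, -3/8]
R3 ← R3 + (3/4)·R2: [0, 0, 0]
2 nonzero rows, so rank(B) = 2.
B has 3 columns; by rank–nullity, nullity = 3 − 2 = 1.

1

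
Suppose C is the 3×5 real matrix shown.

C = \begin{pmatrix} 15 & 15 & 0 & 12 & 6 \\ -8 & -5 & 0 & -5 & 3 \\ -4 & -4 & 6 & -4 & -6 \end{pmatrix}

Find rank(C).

Row reduce to echelon form.
R2 ← R2 + (8/15)·R1: [0, 3, 0, 7/5, 31/5]
R3 ← R3 + (4/15)·R1: [0, 0, 6, -4/5, -22/5]
Echelon form has 3 nonzero rows, so rank(C) = 3.

3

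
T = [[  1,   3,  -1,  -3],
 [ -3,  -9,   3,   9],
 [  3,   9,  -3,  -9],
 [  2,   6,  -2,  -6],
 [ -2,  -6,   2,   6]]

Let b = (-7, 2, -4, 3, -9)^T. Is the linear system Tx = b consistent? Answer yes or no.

Row reduce the augmented matrix [T | b].
R2 ← R2 + (3)·R1: [0, 0, 0, 0, -19]
R3 ← R3 − (3)·R1: [0, 0, 0, 0, 17]
R4 ← R4 − (2)·R1: [0, 0, 0, 0, 17]
R5 ← R5 + (2)·R1: [0, 0, 0, 0, -23]
R3 ← R3 + (17/19)·R2: [0, 0, 0, 0, 0]
R4 ← R4 + (17/19)·R2: [0, 0, 0, 0, 0]
R5 ← R5 − (23/19)·R2: [0, 0, 0, 0, 0]
The echelon form has 2 nonzero rows; the last pivot sits in the augmented column, so rank(T) = 1 but rank([T|b]) = 2.
Since the ranks differ, the system is inconsistent.

no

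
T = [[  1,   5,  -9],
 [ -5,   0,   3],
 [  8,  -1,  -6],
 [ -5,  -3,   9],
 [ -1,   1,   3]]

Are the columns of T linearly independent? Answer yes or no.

yes

Row reduce T to echelon form.
R2 ← R2 + (5)·R1: [0, 25, -42]
R3 ← R3 − (8)·R1: [0, -41, 66]
R4 ← R4 + (5)·R1: [0, 22, -36]
R5 ← R5 + R1: [0, 6, -6]
R3 ← R3 + (41/25)·R2: [0, 0, -72/25]
R4 ← R4 − (22/25)·R2: [0, 0, 24/25]
R5 ← R5 − (6/25)·R2: [0, 0, 102/25]
R4 ← R4 + (1/3)·R3: [0, 0, 0]
R5 ← R5 + (17/12)·R3: [0, 0, 0]
3 pivots among 3 columns.
Every column is a pivot column, so the columns are linearly independent.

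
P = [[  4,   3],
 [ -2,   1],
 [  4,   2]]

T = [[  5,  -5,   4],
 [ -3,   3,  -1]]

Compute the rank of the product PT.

2

First compute PT:
[[ 11, -11,  13],
 [-13,  13,  -9],
 [ 14, -14,  14]]
Now row reduce the product.
R2 ← R2 + (13/11)·R1: [0, 0, 70/11]
R3 ← R3 − (14/11)·R1: [0, 0, -28/11]
R3 ← R3 + (2/5)·R2: [0, 0, 0]
2 nonzero rows, so rank(PT) = 2.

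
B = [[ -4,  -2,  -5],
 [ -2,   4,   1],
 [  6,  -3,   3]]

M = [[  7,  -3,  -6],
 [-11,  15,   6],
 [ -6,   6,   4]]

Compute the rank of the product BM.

First compute BM:
[[ 24, -48,  -8],
 [-64,  72,  40],
 [ 57, -45, -42]]
Now row reduce the product.
R2 ← R2 + (8/3)·R1: [0, -56, 56/3]
R3 ← R3 − (19/8)·R1: [0, 69, -23]
R3 ← R3 + (69/56)·R2: [0, 0, 0]
2 nonzero rows, so rank(BM) = 2.

2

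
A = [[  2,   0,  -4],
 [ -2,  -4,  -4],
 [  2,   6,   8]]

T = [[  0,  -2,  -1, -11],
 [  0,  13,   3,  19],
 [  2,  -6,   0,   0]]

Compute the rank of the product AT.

First compute AT:
[[ -8,  20,  -2, -22],
 [ -8, -24, -10, -54],
 [ 16,  26,  16,  92]]
Now row reduce the product.
R2 ← R2 − R1: [0, -44, -8, -32]
R3 ← R3 + (2)·R1: [0, 66, 12, 48]
R3 ← R3 + (3/2)·R2: [0, 0, 0, 0]
2 nonzero rows, so rank(AT) = 2.

2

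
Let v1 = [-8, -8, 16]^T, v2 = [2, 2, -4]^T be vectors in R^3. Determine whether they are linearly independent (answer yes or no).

no

Form the matrix with these vectors as rows and row reduce.
R2 ← R2 + (1/4)·R1: [0, 0, 0]
1 nonzero row, so the 2 vectors span a space of dimension 1.
Since 1 < 2, the vectors are linearly dependent.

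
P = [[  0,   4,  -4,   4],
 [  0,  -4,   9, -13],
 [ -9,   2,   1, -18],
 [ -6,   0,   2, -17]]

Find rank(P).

4

Row reduce to echelon form.
Swap R1 ↔ R3
R4 ← R4 − (2/3)·R1: [0, -4/3, 4/3, -5]
R3 ← R3 + R2: [0, 0, 5, -9]
R4 ← R4 − (1/3)·R2: [0, 0, -5/3, -2/3]
R4 ← R4 + (1/3)·R3: [0, 0, 0, -11/3]
Echelon form has 4 nonzero rows, so rank(P) = 4.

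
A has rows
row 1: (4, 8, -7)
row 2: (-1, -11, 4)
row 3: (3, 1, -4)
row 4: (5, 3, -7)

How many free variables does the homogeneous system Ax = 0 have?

Row reduce to echelon form.
R2 ← R2 + (1/4)·R1: [0, -9, 9/4]
R3 ← R3 − (3/4)·R1: [0, -5, 5/4]
R4 ← R4 − (5/4)·R1: [0, -7, 7/4]
R3 ← R3 − (5/9)·R2: [0, 0, 0]
R4 ← R4 − (7/9)·R2: [0, 0, 0]
2 nonzero rows, so rank(A) = 2.
A has 3 columns; by rank–nullity, nullity = 3 − 2 = 1.

1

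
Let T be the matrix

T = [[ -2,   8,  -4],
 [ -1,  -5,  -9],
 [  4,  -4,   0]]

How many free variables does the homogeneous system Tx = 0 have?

Row reduce to echelon form.
R2 ← R2 − (1/2)·R1: [0, -9, -7]
R3 ← R3 + (2)·R1: [0, 12, -8]
R3 ← R3 + (4/3)·R2: [0, 0, -52/3]
3 nonzero rows, so rank(T) = 3.
T has 3 columns; by rank–nullity, nullity = 3 − 3 = 0.

0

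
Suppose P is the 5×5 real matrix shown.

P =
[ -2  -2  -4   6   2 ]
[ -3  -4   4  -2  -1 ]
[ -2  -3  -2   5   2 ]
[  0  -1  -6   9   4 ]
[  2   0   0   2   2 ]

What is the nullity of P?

Row reduce to echelon form.
R2 ← R2 − (3/2)·R1: [0, -1, 10, -11, -4]
R3 ← R3 − R1: [0, -1, 2, -1, 0]
R5 ← R5 + R1: [0, -2, -4, 8, 4]
R3 ← R3 − R2: [0, 0, -8, 10, 4]
R4 ← R4 − R2: [0, 0, -16, 20, 8]
R5 ← R5 − (2)·R2: [0, 0, -24, 30, 12]
R4 ← R4 − (2)·R3: [0, 0, 0, 0, 0]
R5 ← R5 − (3)·R3: [0, 0, 0, 0, 0]
3 nonzero rows, so rank(P) = 3.
P has 5 columns; by rank–nullity, nullity = 5 − 3 = 2.

2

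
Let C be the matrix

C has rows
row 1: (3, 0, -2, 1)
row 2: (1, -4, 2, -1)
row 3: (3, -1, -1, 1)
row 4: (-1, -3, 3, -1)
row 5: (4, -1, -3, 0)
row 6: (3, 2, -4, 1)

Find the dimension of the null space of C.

Row reduce to echelon form.
R2 ← R2 − (1/3)·R1: [0, -4, 8/3, -4/3]
R3 ← R3 − R1: [0, -1, 1, 0]
R4 ← R4 + (1/3)·R1: [0, -3, 7/3, -2/3]
R5 ← R5 − (4/3)·R1: [0, -1, -1/3, -4/3]
R6 ← R6 − R1: [0, 2, -2, 0]
R3 ← R3 − (1/4)·R2: [0, 0, 1/3, 1/3]
R4 ← R4 − (3/4)·R2: [0, 0, 1/3, 1/3]
R5 ← R5 − (1/4)·R2: [0, 0, -1, -1]
R6 ← R6 + (1/2)·R2: [0, 0, -2/3, -2/3]
R4 ← R4 − R3: [0, 0, 0, 0]
R5 ← R5 + (3)·R3: [0, 0, 0, 0]
R6 ← R6 + (2)·R3: [0, 0, 0, 0]
3 nonzero rows, so rank(C) = 3.
C has 4 columns; by rank–nullity, nullity = 4 − 3 = 1.

1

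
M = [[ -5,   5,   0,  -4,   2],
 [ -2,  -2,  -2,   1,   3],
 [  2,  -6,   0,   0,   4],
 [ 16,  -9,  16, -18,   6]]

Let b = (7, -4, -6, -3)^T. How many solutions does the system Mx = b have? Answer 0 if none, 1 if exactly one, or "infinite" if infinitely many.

0

Row reduce the augmented matrix [M | b].
R2 ← R2 − (2/5)·R1: [0, -4, -2, 13/5, 11/5, -34/5]
R3 ← R3 + (2/5)·R1: [0, -4, 0, -8/5, 24/5, -16/5]
R4 ← R4 + (16/5)·R1: [0, 7, 16, -154/5, 62/5, 97/5]
R3 ← R3 − R2: [0, 0, 2, -21/5, 13/5, 18/5]
R4 ← R4 + (7/4)·R2: [0, 0, 25/2, -105/4, 65/4, 15/2]
R4 ← R4 − (25/4)·R3: [0, 0, 0, 0, 0, -15]
The echelon form has 4 nonzero rows; the last pivot sits in the augmented column, so rank(M) = 3 but rank([M|b]) = 4.
Since the ranks differ, the system is inconsistent.
It has no solutions.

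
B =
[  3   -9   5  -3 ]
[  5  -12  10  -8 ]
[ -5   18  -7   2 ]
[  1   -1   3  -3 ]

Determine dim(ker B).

1

Row reduce to echelon form.
R2 ← R2 − (5/3)·R1: [0, 3, 5/3, -3]
R3 ← R3 + (5/3)·R1: [0, 3, 4/3, -3]
R4 ← R4 − (1/3)·R1: [0, 2, 4/3, -2]
R3 ← R3 − R2: [0, 0, -1/3, 0]
R4 ← R4 − (2/3)·R2: [0, 0, 2/9, 0]
R4 ← R4 + (2/3)·R3: [0, 0, 0, 0]
3 nonzero rows, so rank(B) = 3.
B has 4 columns; by rank–nullity, nullity = 4 − 3 = 1.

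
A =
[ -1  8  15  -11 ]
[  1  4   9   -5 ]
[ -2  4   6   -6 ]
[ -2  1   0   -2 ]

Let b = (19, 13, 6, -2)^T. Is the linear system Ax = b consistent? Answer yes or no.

yes

Row reduce the augmented matrix [A | b].
R2 ← R2 + R1: [0, 12, 24, -16, 32]
R3 ← R3 − (2)·R1: [0, -12, -24, 16, -32]
R4 ← R4 − (2)·R1: [0, -15, -30, 20, -40]
R3 ← R3 + R2: [0, 0, 0, 0, 0]
R4 ← R4 + (5/4)·R2: [0, 0, 0, 0, 0]
The echelon form has 2 nonzero rows, and every pivot lies in the first 4 columns, so rank(A) = rank([A|b]) = 2.
The system is consistent.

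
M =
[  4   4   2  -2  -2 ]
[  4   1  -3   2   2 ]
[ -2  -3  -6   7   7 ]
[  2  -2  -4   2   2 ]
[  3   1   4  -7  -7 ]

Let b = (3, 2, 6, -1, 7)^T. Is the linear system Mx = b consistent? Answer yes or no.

Row reduce the augmented matrix [M | b].
R2 ← R2 − R1: [0, -3, -5, 4, 4, -1]
R3 ← R3 + (1/2)·R1: [0, -1, -5, 6, 6, 15/2]
R4 ← R4 − (1/2)·R1: [0, -4, -5, 3, 3, -5/2]
R5 ← R5 − (3/4)·R1: [0, -2, 5/2, -11/2, -11/2, 19/4]
R3 ← R3 − (1/3)·R2: [0, 0, -10/3, 14/3, 14/3, 47/6]
R4 ← R4 − (4/3)·R2: [0, 0, 5/3, -7/3, -7/3, -7/6]
R5 ← R5 − (2/3)·R2: [0, 0, 35/6, -49/6, -49/6, 65/12]
R4 ← R4 + (1/2)·R3: [0, 0, 0, 0, 0, 11/4]
R5 ← R5 + (7/4)·R3: [0, 0, 0, 0, 0, 153/8]
R5 ← R5 − (153/22)·R4: [0, 0, 0, 0, 0, 0]
The echelon form has 4 nonzero rows; the last pivot sits in the augmented column, so rank(M) = 3 but rank([M|b]) = 4.
Since the ranks differ, the system is inconsistent.

no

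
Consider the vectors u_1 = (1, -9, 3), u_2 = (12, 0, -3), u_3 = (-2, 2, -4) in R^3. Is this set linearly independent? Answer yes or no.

yes

Form the matrix with these vectors as rows and row reduce.
R2 ← R2 − (12)·R1: [0, 108, -39]
R3 ← R3 + (2)·R1: [0, -16, 2]
R3 ← R3 + (4/27)·R2: [0, 0, -34/9]
3 nonzero rows, so the 3 vectors span a space of dimension 3.
Since 3 = 3, the vectors are linearly independent.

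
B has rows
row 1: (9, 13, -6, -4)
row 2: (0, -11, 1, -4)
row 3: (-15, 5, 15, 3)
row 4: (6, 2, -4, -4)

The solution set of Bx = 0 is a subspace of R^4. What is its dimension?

1

Row reduce to echelon form.
R3 ← R3 + (5/3)·R1: [0, 80/3, 5, -11/3]
R4 ← R4 − (2/3)·R1: [0, -20/3, 0, -4/3]
R3 ← R3 + (80/33)·R2: [0, 0, 245/33, -147/11]
R4 ← R4 − (20/33)·R2: [0, 0, -20/33, 12/11]
R4 ← R4 + (4/49)·R3: [0, 0, 0, 0]
3 nonzero rows, so rank(B) = 3.
B has 4 columns; by rank–nullity, nullity = 4 − 3 = 1.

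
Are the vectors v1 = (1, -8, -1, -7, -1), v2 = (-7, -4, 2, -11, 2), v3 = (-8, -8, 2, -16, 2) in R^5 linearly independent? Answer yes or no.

no

Form the matrix with these vectors as rows and row reduce.
R2 ← R2 + (7)·R1: [0, -60, -5, -60, -5]
R3 ← R3 + (8)·R1: [0, -72, -6, -72, -6]
R3 ← R3 − (6/5)·R2: [0, 0, 0, 0, 0]
2 nonzero rows, so the 3 vectors span a space of dimension 2.
Since 2 < 3, the vectors are linearly dependent.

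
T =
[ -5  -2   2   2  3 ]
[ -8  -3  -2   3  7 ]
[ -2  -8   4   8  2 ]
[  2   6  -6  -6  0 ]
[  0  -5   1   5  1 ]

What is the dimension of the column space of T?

4

Row reduce to echelon form.
R2 ← R2 − (8/5)·R1: [0, 1/5, -26/5, -1/5, 11/5]
R3 ← R3 − (2/5)·R1: [0, -36/5, 16/5, 36/5, 4/5]
R4 ← R4 + (2/5)·R1: [0, 26/5, -26/5, -26/5, 6/5]
R3 ← R3 + (36)·R2: [0, 0, -184, 0, 80]
R4 ← R4 − (26)·R2: [0, 0, 130, 0, -56]
R5 ← R5 + (25)·R2: [0, 0, -129, 0, 56]
R4 ← R4 + (65/92)·R3: [0, 0, 0, 0, 12/23]
R5 ← R5 − (129/184)·R3: [0, 0, 0, 0, -2/23]
R5 ← R5 + (1/6)·R4: [0, 0, 0, 0, 0]
Echelon form has 4 nonzero rows, so rank(T) = 4.
The column space has dimension equal to the rank: 4.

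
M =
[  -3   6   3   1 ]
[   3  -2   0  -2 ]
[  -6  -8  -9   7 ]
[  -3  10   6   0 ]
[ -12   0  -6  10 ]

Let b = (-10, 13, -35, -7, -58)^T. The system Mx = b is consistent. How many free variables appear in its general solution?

2

Row reduce the augmented matrix [M | b].
R2 ← R2 + R1: [0, 4, 3, -1, 3]
R3 ← R3 − (2)·R1: [0, -20, -15, 5, -15]
R4 ← R4 − R1: [0, 4, 3, -1, 3]
R5 ← R5 − (4)·R1: [0, -24, -18, 6, -18]
R3 ← R3 + (5)·R2: [0, 0, 0, 0, 0]
R4 ← R4 − R2: [0, 0, 0, 0, 0]
R5 ← R5 + (6)·R2: [0, 0, 0, 0, 0]
The echelon form has 2 nonzero rows, and every pivot lies in the first 4 columns, so rank(M) = rank([M|b]) = 2.
The system is consistent.
Free variables = (unknowns) − (rank) = 4 − 2 = 2.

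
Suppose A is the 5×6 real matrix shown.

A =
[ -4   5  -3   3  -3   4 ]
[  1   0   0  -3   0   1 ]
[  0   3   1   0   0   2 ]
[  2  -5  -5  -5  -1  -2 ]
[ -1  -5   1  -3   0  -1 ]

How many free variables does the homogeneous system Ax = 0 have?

2

Row reduce to echelon form.
R2 ← R2 + (1/4)·R1: [0, 5/4, -3/4, -9/4, -3/4, 2]
R4 ← R4 + (1/2)·R1: [0, -5/2, -13/2, -7/2, -5/2, 0]
R5 ← R5 − (1/4)·R1: [0, -25/4, 7/4, -15/4, 3/4, -2]
R3 ← R3 − (12/5)·R2: [0, 0, 14/5, 27/5, 9/5, -14/5]
R4 ← R4 + (2)·R2: [0, 0, -8, -8, -4, 4]
R5 ← R5 + (5)·R2: [0, 0, -2, -15, -3, 8]
R4 ← R4 + (20/7)·R3: [0, 0, 0, 52/7, 8/7, -4]
R5 ← R5 + (5/7)·R3: [0, 0, 0, -78/7, -12/7, 6]
R5 ← R5 + (3/2)·R4: [0, 0, 0, 0, 0, 0]
4 nonzero rows, so rank(A) = 4.
A has 6 columns; by rank–nullity, nullity = 6 − 4 = 2.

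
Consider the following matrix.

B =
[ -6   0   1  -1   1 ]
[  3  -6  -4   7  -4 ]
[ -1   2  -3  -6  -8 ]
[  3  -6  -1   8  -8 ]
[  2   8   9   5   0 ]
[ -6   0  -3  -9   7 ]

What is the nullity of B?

Row reduce to echelon form.
R2 ← R2 + (1/2)·R1: [0, -6, -7/2, 13/2, -7/2]
R3 ← R3 − (1/6)·R1: [0, 2, -19/6, -35/6, -49/6]
R4 ← R4 + (1/2)·R1: [0, -6, -1/2, 15/2, -15/2]
R5 ← R5 + (1/3)·R1: [0, 8, 28/3, 14/3, 1/3]
R6 ← R6 − R1: [0, 0, -4, -8, 6]
R3 ← R3 + (1/3)·R2: [0, 0, -13/3, -11/3, -28/3]
R4 ← R4 − R2: [0, 0, 3, 1, -4]
R5 ← R5 + (4/3)·R2: [0, 0, 14/3, 40/3, -13/3]
R4 ← R4 + (9/13)·R3: [0, 0, 0, -20/13, -136/13]
R5 ← R5 + (14/13)·R3: [0, 0, 0, 122/13, -187/13]
R6 ← R6 − (12/13)·R3: [0, 0, 0, -60/13, 190/13]
R5 ← R5 + (61/10)·R4: [0, 0, 0, 0, -391/5]
R6 ← R6 − (3)·R4: [0, 0, 0, 0, 46]
R6 ← R6 + (10/17)·R5: [0, 0, 0, 0, 0]
5 nonzero rows, so rank(B) = 5.
B has 5 columns; by rank–nullity, nullity = 5 − 5 = 0.

0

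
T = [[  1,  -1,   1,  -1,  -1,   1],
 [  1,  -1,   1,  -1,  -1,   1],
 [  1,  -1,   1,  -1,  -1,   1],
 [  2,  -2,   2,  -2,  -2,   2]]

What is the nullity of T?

Row reduce to echelon form.
R2 ← R2 − R1: [0, 0, 0, 0, 0, 0]
R3 ← R3 − R1: [0, 0, 0, 0, 0, 0]
R4 ← R4 − (2)·R1: [0, 0, 0, 0, 0, 0]
1 nonzero row, so rank(T) = 1.
T has 6 columns; by rank–nullity, nullity = 6 − 1 = 5.

5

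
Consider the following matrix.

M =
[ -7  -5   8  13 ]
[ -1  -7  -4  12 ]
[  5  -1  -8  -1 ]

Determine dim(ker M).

1

Row reduce to echelon form.
R2 ← R2 − (1/7)·R1: [0, -44/7, -36/7, 71/7]
R3 ← R3 + (5/7)·R1: [0, -32/7, -16/7, 58/7]
R3 ← R3 − (8/11)·R2: [0, 0, 16/11, 10/11]
3 nonzero rows, so rank(M) = 3.
M has 4 columns; by rank–nullity, nullity = 4 − 3 = 1.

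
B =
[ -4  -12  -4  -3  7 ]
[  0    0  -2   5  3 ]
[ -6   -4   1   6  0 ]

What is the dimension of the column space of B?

Row reduce to echelon form.
R3 ← R3 − (3/2)·R1: [0, 14, 7, 21/2, -21/2]
Swap R2 ↔ R3
Echelon form has 3 nonzero rows, so rank(B) = 3.
The column space has dimension equal to the rank: 3.

3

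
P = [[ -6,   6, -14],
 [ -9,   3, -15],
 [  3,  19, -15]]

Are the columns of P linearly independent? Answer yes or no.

Row reduce P to echelon form.
R2 ← R2 − (3/2)·R1: [0, -6, 6]
R3 ← R3 + (1/2)·R1: [0, 22, -22]
R3 ← R3 + (11/3)·R2: [0, 0, 0]
2 pivots among 3 columns.
Only 2 < 3 pivot columns, so the columns are linearly dependent.

no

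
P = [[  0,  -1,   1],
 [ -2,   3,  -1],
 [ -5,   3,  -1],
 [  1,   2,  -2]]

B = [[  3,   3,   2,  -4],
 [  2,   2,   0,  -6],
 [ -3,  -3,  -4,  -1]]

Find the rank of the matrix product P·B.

2

First compute PB:
[[ -5,  -5,  -4,   5],
 [  3,   3,   0,  -9],
 [ -6,  -6,  -6,   3],
 [ 13,  13,  10, -14]]
Now row reduce the product.
R2 ← R2 + (3/5)·R1: [0, 0, -12/5, -6]
R3 ← R3 − (6/5)·R1: [0, 0, -6/5, -3]
R4 ← R4 + (13/5)·R1: [0, 0, -2/5, -1]
R3 ← R3 − (1/2)·R2: [0, 0, 0, 0]
R4 ← R4 − (1/6)·R2: [0, 0, 0, 0]
2 nonzero rows, so rank(PB) = 2.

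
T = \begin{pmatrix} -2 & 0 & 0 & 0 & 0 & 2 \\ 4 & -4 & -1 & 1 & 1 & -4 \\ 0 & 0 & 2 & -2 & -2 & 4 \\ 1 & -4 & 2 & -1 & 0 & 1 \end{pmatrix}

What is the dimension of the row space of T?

Row reduce to echelon form.
R2 ← R2 + (2)·R1: [0, -4, -1, 1, 1, 0]
R4 ← R4 + (1/2)·R1: [0, -4, 2, -1, 0, 2]
R4 ← R4 − R2: [0, 0, 3, -2, -1, 2]
R4 ← R4 − (3/2)·R3: [0, 0, 0, 1, 2, -4]
Echelon form has 4 nonzero rows, so rank(T) = 4.
The row space has dimension equal to the rank: 4.

4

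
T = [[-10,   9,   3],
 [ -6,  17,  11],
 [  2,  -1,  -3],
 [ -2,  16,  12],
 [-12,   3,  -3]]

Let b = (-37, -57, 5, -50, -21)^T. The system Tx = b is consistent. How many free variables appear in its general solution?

0

Row reduce the augmented matrix [T | b].
R2 ← R2 − (3/5)·R1: [0, 58/5, 46/5, -174/5]
R3 ← R3 + (1/5)·R1: [0, 4/5, -12/5, -12/5]
R4 ← R4 − (1/5)·R1: [0, 71/5, 57/5, -213/5]
R5 ← R5 − (6/5)·R1: [0, -39/5, -33/5, 117/5]
R3 ← R3 − (2/29)·R2: [0, 0, -88/29, 0]
R4 ← R4 − (71/58)·R2: [0, 0, 4/29, 0]
R5 ← R5 + (39/58)·R2: [0, 0, -12/29, 0]
R4 ← R4 + (1/22)·R3: [0, 0, 0, 0]
R5 ← R5 − (3/22)·R3: [0, 0, 0, 0]
The echelon form has 3 nonzero rows, and every pivot lies in the first 3 columns, so rank(T) = rank([T|b]) = 3.
The system is consistent.
Free variables = (unknowns) − (rank) = 3 − 3 = 0.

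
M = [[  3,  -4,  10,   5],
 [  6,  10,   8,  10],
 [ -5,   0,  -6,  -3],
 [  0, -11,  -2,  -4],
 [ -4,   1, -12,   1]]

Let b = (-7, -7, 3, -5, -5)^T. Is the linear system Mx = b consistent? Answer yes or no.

no

Row reduce the augmented matrix [M | b].
R2 ← R2 − (2)·R1: [0, 18, -12, 0, 7]
R3 ← R3 + (5/3)·R1: [0, -20/3, 32/3, 16/3, -26/3]
R5 ← R5 + (4/3)·R1: [0, -13/3, 4/3, 23/3, -43/3]
R3 ← R3 + (10/27)·R2: [0, 0, 56/9, 16/3, -164/27]
R4 ← R4 + (11/18)·R2: [0, 0, -28/3, -4, -13/18]
R5 ← R5 + (13/54)·R2: [0, 0, -14/9, 23/3, -683/54]
R4 ← R4 + (3/2)·R3: [0, 0, 0, 4, -59/6]
R5 ← R5 + (1/4)·R3: [0, 0, 0, 9, -85/6]
R5 ← R5 − (9/4)·R4: [0, 0, 0, 0, 191/24]
The echelon form has 5 nonzero rows; the last pivot sits in the augmented column, so rank(M) = 4 but rank([M|b]) = 5.
Since the ranks differ, the system is inconsistent.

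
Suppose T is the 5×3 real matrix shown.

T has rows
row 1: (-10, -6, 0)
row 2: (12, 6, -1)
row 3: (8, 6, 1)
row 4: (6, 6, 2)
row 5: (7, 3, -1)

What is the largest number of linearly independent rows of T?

Row reduce to echelon form.
R2 ← R2 + (6/5)·R1: [0, -6/5, -1]
R3 ← R3 + (4/5)·R1: [0, 6/5, 1]
R4 ← R4 + (3/5)·R1: [0, 12/5, 2]
R5 ← R5 + (7/10)·R1: [0, -6/5, -1]
R3 ← R3 + R2: [0, 0, 0]
R4 ← R4 + (2)·R2: [0, 0, 0]
R5 ← R5 − R2: [0, 0, 0]
Echelon form has 2 nonzero rows, so rank(T) = 2.
The rank gives the maximum number of linearly independent rows: 2.

2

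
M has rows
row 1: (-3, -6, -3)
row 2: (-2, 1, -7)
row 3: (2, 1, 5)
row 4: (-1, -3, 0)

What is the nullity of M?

Row reduce to echelon form.
R2 ← R2 − (2/3)·R1: [0, 5, -5]
R3 ← R3 + (2/3)·R1: [0, -3, 3]
R4 ← R4 − (1/3)·R1: [0, -1, 1]
R3 ← R3 + (3/5)·R2: [0, 0, 0]
R4 ← R4 + (1/5)·R2: [0, 0, 0]
2 nonzero rows, so rank(M) = 2.
M has 3 columns; by rank–nullity, nullity = 3 − 2 = 1.

1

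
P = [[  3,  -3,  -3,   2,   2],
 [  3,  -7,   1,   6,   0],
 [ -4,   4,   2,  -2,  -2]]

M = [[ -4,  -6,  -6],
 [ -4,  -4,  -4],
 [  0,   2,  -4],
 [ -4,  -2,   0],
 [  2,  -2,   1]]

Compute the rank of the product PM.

3

First compute PM:
[[ -4, -20,   8],
 [ -8,   0,   6],
 [  4,  20,  -2]]
Now row reduce the product.
R2 ← R2 − (2)·R1: [0, 40, -10]
R3 ← R3 + R1: [0, 0, 6]
3 nonzero rows, so rank(PM) = 3.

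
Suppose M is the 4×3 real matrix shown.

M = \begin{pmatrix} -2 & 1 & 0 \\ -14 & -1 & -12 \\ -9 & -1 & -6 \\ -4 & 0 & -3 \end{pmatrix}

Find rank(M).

3

Row reduce to echelon form.
R2 ← R2 − (7)·R1: [0, -8, -12]
R3 ← R3 − (9/2)·R1: [0, -11/2, -6]
R4 ← R4 − (2)·R1: [0, -2, -3]
R3 ← R3 − (11/16)·R2: [0, 0, 9/4]
R4 ← R4 − (1/4)·R2: [0, 0, 0]
Echelon form has 3 nonzero rows, so rank(M) = 3.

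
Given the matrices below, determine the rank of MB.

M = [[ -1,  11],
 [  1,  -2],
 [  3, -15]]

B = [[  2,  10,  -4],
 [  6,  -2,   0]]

2

First compute MB:
[[ 64, -32,   4],
 [-10,  14,  -4],
 [-84,  60, -12]]
Now row reduce the product.
R2 ← R2 + (5/32)·R1: [0, 9, -27/8]
R3 ← R3 + (21/16)·R1: [0, 18, -27/4]
R3 ← R3 − (2)·R2: [0, 0, 0]
2 nonzero rows, so rank(MB) = 2.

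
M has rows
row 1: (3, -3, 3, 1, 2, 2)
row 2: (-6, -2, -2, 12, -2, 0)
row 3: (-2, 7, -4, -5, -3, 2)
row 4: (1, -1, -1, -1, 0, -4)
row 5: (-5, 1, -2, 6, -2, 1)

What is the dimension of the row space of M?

4

Row reduce to echelon form.
R2 ← R2 + (2)·R1: [0, -8, 4, 14, 2, 4]
R3 ← R3 + (2/3)·R1: [0, 5, -2, -13/3, -5/3, 10/3]
R4 ← R4 − (1/3)·R1: [0, 0, -2, -4/3, -2/3, -14/3]
R5 ← R5 + (5/3)·R1: [0, -4, 3, 23/3, 4/3, 13/3]
R3 ← R3 + (5/8)·R2: [0, 0, 1/2, 53/12, -5/12, 35/6]
R5 ← R5 − (1/2)·R2: [0, 0, 1, 2/3, 1/3, 7/3]
R4 ← R4 + (4)·R3: [0, 0, 0, 49/3, -7/3, 56/3]
R5 ← R5 − (2)·R3: [0, 0, 0, -49/6, 7/6, -28/3]
R5 ← R5 + (1/2)·R4: [0, 0, 0, 0, 0, 0]
Echelon form has 4 nonzero rows, so rank(M) = 4.
The row space has dimension equal to the rank: 4.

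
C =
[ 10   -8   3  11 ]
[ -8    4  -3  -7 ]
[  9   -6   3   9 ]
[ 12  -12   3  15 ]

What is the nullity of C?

Row reduce to echelon form.
R2 ← R2 + (4/5)·R1: [0, -12/5, -3/5, 9/5]
R3 ← R3 − (9/10)·R1: [0, 6/5, 3/10, -9/10]
R4 ← R4 − (6/5)·R1: [0, -12/5, -3/5, 9/5]
R3 ← R3 + (1/2)·R2: [0, 0, 0, 0]
R4 ← R4 − R2: [0, 0, 0, 0]
2 nonzero rows, so rank(C) = 2.
C has 4 columns; by rank–nullity, nullity = 4 − 2 = 2.

2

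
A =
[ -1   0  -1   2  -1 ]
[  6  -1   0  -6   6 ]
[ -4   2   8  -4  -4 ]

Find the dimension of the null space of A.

3

Row reduce to echelon form.
R2 ← R2 + (6)·R1: [0, -1, -6, 6, 0]
R3 ← R3 − (4)·R1: [0, 2, 12, -12, 0]
R3 ← R3 + (2)·R2: [0, 0, 0, 0, 0]
2 nonzero rows, so rank(A) = 2.
A has 5 columns; by rank–nullity, nullity = 5 − 2 = 3.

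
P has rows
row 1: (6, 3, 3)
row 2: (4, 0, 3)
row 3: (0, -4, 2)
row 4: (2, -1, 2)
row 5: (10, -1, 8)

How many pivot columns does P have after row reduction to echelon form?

Row reduce to echelon form.
R2 ← R2 − (2/3)·R1: [0, -2, 1]
R4 ← R4 − (1/3)·R1: [0, -2, 1]
R5 ← R5 − (5/3)·R1: [0, -6, 3]
R3 ← R3 − (2)·R2: [0, 0, 0]
R4 ← R4 − R2: [0, 0, 0]
R5 ← R5 − (3)·R2: [0, 0, 0]
Echelon form has 2 nonzero rows, so rank(P) = 2.
Each nonzero row contributes one pivot column: 2 pivot columns.

2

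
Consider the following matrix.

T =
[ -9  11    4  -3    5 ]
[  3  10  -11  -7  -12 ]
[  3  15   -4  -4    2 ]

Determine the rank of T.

Row reduce to echelon form.
R2 ← R2 + (1/3)·R1: [0, 41/3, -29/3, -8, -31/3]
R3 ← R3 + (1/3)·R1: [0, 56/3, -8/3, -5, 11/3]
R3 ← R3 − (56/41)·R2: [0, 0, 432/41, 243/41, 729/41]
Echelon form has 3 nonzero rows, so rank(T) = 3.

3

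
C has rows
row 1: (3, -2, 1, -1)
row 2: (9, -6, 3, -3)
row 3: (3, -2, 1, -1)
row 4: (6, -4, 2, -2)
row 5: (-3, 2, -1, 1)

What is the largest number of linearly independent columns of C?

Row reduce to echelon form.
R2 ← R2 − (3)·R1: [0, 0, 0, 0]
R3 ← R3 − R1: [0, 0, 0, 0]
R4 ← R4 − (2)·R1: [0, 0, 0, 0]
R5 ← R5 + R1: [0, 0, 0, 0]
Echelon form has 1 nonzero row, so rank(C) = 1.
The rank gives the maximum number of linearly independent columns: 1.

1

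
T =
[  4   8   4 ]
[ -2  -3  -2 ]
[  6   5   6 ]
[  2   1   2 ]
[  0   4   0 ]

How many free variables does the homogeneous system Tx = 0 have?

Row reduce to echelon form.
R2 ← R2 + (1/2)·R1: [0, 1, 0]
R3 ← R3 − (3/2)·R1: [0, -7, 0]
R4 ← R4 − (1/2)·R1: [0, -3, 0]
R3 ← R3 + (7)·R2: [0, 0, 0]
R4 ← R4 + (3)·R2: [0, 0, 0]
R5 ← R5 − (4)·R2: [0, 0, 0]
2 nonzero rows, so rank(T) = 2.
T has 3 columns; by rank–nullity, nullity = 3 − 2 = 1.

1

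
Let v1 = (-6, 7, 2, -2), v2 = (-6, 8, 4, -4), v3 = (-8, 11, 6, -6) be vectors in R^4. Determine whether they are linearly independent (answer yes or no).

no

Form the matrix with these vectors as rows and row reduce.
R2 ← R2 − R1: [0, 1, 2, -2]
R3 ← R3 − (4/3)·R1: [0, 5/3, 10/3, -10/3]
R3 ← R3 − (5/3)·R2: [0, 0, 0, 0]
2 nonzero rows, so the 3 vectors span a space of dimension 2.
Since 2 < 3, the vectors are linearly dependent.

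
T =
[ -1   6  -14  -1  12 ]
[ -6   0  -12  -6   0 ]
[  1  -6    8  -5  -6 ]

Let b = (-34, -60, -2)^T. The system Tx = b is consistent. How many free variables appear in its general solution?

Row reduce the augmented matrix [T | b].
R2 ← R2 − (6)·R1: [0, -36, 72, 0, -72, 144]
R3 ← R3 + R1: [0, 0, -6, -6, 6, -36]
The echelon form has 3 nonzero rows, and every pivot lies in the first 5 columns, so rank(T) = rank([T|b]) = 3.
The system is consistent.
Free variables = (unknowns) − (rank) = 5 − 3 = 2.

2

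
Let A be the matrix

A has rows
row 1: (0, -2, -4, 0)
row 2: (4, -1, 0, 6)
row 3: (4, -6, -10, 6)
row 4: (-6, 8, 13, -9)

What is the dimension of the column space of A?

Row reduce to echelon form.
Swap R1 ↔ R2
R3 ← R3 − R1: [0, -5, -10, 0]
R4 ← R4 + (3/2)·R1: [0, 13/2, 13, 0]
R3 ← R3 − (5/2)·R2: [0, 0, 0, 0]
R4 ← R4 + (13/4)·R2: [0, 0, 0, 0]
Echelon form has 2 nonzero rows, so rank(A) = 2.
The column space has dimension equal to the rank: 2.

2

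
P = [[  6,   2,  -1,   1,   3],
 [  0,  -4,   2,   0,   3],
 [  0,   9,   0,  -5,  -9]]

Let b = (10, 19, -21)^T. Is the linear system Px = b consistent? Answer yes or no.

Row reduce the augmented matrix [P | b].
R3 ← R3 + (9/4)·R2: [0, 0, 9/2, -5, -9/4, 87/4]
The echelon form has 3 nonzero rows, and every pivot lies in the first 5 columns, so rank(P) = rank([P|b]) = 3.
The system is consistent.

yes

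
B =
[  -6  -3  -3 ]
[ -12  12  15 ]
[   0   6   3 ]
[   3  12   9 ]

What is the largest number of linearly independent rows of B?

3

Row reduce to echelon form.
R2 ← R2 − (2)·R1: [0, 18, 21]
R4 ← R4 + (1/2)·R1: [0, 21/2, 15/2]
R3 ← R3 − (1/3)·R2: [0, 0, -4]
R4 ← R4 − (7/12)·R2: [0, 0, -19/4]
R4 ← R4 − (19/16)·R3: [0, 0, 0]
Echelon form has 3 nonzero rows, so rank(B) = 3.
The rank gives the maximum number of linearly independent rows: 3.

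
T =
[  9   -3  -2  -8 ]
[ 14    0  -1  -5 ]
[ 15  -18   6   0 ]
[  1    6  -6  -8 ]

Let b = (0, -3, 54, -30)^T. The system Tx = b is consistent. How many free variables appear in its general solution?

0

Row reduce the augmented matrix [T | b].
R2 ← R2 − (14/9)·R1: [0, 14/3, 19/9, 67/9, -3]
R3 ← R3 − (5/3)·R1: [0, -13, 28/3, 40/3, 54]
R4 ← R4 − (1/9)·R1: [0, 19/3, -52/9, -64/9, -30]
R3 ← R3 + (39/14)·R2: [0, 0, 213/14, 477/14, 639/14]
R4 ← R4 − (19/14)·R2: [0, 0, -121/14, -241/14, -363/14]
R4 ← R4 + (121/213)·R3: [0, 0, 0, 152/71, 0]
The echelon form has 4 nonzero rows, and every pivot lies in the first 4 columns, so rank(T) = rank([T|b]) = 4.
The system is consistent.
Free variables = (unknowns) − (rank) = 4 − 4 = 0.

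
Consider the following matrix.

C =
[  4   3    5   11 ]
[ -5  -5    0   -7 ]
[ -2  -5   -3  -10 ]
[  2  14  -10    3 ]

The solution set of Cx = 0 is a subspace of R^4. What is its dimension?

Row reduce to echelon form.
R2 ← R2 + (5/4)·R1: [0, -5/4, 25/4, 27/4]
R3 ← R3 + (1/2)·R1: [0, -7/2, -1/2, -9/2]
R4 ← R4 − (1/2)·R1: [0, 25/2, -25/2, -5/2]
R3 ← R3 − (14/5)·R2: [0, 0, -18, -117/5]
R4 ← R4 + (10)·R2: [0, 0, 50, 65]
R4 ← R4 + (25/9)·R3: [0, 0, 0, 0]
3 nonzero rows, so rank(C) = 3.
C has 4 columns; by rank–nullity, nullity = 4 − 3 = 1.

1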